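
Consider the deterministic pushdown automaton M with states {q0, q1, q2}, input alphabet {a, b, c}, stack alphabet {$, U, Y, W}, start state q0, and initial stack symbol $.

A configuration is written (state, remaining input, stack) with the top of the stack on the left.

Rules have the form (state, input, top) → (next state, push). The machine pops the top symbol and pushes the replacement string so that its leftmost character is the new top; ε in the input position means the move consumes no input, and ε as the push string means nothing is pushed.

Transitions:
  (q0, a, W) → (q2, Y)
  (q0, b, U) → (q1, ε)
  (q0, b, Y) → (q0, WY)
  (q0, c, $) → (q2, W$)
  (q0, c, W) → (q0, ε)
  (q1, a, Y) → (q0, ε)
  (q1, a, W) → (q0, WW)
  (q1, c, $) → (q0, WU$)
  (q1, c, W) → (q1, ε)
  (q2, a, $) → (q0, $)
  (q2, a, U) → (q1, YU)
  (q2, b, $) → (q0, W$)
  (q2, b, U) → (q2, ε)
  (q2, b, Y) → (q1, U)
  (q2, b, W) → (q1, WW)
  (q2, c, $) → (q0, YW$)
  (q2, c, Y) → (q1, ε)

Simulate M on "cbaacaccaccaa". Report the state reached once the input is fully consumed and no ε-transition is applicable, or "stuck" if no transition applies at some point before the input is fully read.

stuck

(q0, cbaacaccaccaa, $) ⊢ (q2, baacaccaccaa, W$) ⊢ (q1, aacaccaccaa, WW$) ⊢ (q0, acaccaccaa, WWW$) ⊢ (q2, caccaccaa, YWW$) ⊢ (q1, accaccaa, WW$) ⊢ (q0, ccaccaa, WWW$) ⊢ (q0, caccaa, WW$) ⊢ (q0, accaa, W$) ⊢ (q2, ccaa, Y$) ⊢ (q1, caa, $) ⊢ (q0, aa, WU$) ⊢ (q2, a, YU$)
No transition for (q2, a, top Y); M blocks with input a remaining.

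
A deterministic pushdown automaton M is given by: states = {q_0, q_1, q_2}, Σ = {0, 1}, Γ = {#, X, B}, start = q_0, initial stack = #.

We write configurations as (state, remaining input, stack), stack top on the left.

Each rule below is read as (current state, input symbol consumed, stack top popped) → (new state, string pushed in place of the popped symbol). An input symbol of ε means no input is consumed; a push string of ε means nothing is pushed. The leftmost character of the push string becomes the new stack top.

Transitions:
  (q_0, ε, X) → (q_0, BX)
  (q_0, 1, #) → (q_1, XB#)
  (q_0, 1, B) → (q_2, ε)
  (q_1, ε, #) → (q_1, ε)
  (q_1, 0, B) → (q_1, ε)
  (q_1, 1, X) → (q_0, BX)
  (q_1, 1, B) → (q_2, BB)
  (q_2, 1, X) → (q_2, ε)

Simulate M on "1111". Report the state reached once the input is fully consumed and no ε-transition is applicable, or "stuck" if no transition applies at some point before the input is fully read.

(q_0, 1111, #) ⊢ (q_1, 111, XB#) ⊢ (q_0, 11, BXB#) ⊢ (q_2, 1, XB#) ⊢ (q_2, ε, B#)
All input consumed; M is in state q_2.

q_2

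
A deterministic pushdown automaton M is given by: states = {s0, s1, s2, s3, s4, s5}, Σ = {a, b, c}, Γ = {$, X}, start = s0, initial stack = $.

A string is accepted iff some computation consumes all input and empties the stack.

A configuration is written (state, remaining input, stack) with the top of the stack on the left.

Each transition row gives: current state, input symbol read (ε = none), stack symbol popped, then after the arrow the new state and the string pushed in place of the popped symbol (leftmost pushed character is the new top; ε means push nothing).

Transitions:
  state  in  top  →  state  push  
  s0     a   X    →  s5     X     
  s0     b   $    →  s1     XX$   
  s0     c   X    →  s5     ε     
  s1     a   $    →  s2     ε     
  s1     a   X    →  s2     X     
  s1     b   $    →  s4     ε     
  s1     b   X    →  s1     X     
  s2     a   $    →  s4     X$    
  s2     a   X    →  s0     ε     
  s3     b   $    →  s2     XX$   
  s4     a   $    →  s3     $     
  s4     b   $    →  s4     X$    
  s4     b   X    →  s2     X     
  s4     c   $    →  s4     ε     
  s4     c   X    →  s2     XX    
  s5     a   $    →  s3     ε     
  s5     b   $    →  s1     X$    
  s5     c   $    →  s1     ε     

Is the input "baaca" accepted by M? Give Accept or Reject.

Accept

(s0, baaca, $)
  read b, top $: go to s1, push XX$ → (s1, aaca, XX$)
  read a, top X: go to s2, push X → (s2, aca, XX$)
  read a, top X: go to s0, push ε → (s0, ca, X$)
  read c, top X: go to s5, push ε → (s5, a, $)
  read a, top $: go to s3, push ε → (s3, ε, ε)
All input consumed and the stack is empty.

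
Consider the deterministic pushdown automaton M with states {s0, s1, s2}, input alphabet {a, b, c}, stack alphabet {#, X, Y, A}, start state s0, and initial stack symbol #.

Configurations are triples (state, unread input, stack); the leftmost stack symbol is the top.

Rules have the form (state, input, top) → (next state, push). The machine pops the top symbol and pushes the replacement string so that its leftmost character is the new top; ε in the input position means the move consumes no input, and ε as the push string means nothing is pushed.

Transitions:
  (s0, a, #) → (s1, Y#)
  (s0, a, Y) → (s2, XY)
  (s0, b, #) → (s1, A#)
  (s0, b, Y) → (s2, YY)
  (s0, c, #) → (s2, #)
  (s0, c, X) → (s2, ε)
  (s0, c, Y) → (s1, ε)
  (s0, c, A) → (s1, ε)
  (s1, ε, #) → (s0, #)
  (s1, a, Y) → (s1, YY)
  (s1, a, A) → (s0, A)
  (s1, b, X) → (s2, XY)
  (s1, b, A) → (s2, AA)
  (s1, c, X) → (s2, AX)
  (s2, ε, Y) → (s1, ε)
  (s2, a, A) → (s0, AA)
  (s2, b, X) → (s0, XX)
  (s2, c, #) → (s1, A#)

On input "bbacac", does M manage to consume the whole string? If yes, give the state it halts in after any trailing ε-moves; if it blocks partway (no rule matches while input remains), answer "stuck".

(s0, bbacac, #)
  read b, top #: go to s1, push A# → (s1, bacac, A#)
  read b, top A: go to s2, push AA → (s2, acac, AA#)
  read a, top A: go to s0, push AA → (s0, cac, AAA#)
  read c, top A: go to s1, push ε → (s1, ac, AA#)
  read a, top A: go to s0, push A → (s0, c, AA#)
  read c, top A: go to s1, push ε → (s1, ε, A#)
All input consumed; M is in state s1.

s1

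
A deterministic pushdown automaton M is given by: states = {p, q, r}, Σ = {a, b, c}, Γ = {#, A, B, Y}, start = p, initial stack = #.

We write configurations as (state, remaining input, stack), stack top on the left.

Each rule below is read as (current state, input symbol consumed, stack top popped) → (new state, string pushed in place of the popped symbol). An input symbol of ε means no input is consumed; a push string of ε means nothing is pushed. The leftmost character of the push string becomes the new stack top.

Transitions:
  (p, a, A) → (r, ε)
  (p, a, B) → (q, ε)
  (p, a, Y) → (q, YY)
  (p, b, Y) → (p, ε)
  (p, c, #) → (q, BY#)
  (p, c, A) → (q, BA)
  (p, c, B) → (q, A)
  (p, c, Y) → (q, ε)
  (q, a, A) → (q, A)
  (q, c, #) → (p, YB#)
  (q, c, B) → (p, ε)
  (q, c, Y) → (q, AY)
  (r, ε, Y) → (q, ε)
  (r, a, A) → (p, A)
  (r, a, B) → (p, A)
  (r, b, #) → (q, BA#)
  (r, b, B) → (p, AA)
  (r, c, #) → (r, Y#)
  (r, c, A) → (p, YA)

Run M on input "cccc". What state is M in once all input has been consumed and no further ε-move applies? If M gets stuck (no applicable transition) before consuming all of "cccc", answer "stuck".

(p, cccc, #)
  read c, top #: go to q, push BY# → (q, ccc, BY#)
  read c, top B: go to p, push ε → (p, cc, Y#)
  read c, top Y: go to q, push ε → (q, c, #)
  read c, top #: go to p, push YB# → (p, ε, YB#)
All input consumed; M is in state p.

p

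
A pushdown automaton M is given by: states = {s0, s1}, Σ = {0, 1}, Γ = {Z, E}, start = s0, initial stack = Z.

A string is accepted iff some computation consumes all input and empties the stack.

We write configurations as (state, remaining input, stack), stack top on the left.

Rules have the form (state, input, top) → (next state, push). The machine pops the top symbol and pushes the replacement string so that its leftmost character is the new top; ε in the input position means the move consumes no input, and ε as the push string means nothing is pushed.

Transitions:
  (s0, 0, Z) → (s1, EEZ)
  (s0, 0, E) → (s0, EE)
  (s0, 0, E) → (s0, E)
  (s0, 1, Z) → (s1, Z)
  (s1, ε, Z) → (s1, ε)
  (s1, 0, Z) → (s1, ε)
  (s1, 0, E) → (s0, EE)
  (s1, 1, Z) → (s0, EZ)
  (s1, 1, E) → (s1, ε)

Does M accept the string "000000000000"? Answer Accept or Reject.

Reject

No computation consumes all input and empties the stack.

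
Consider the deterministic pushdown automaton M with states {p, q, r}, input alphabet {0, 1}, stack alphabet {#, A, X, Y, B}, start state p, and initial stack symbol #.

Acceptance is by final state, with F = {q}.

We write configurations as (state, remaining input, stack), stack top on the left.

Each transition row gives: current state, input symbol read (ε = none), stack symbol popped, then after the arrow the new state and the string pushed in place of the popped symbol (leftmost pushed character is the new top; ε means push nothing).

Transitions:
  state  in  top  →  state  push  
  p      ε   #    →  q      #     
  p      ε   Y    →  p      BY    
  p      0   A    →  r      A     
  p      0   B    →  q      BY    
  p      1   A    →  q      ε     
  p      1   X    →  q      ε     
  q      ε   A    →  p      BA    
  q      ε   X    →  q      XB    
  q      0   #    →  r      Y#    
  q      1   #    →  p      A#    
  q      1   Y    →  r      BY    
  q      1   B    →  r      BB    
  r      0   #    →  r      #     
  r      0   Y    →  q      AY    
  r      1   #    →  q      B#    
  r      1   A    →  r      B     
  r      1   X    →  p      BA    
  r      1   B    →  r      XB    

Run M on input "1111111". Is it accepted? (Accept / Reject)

Reject

(p, 1111111, #)
  ε-move, top #: go to q, push # → (q, 1111111, #)
  read 1, top #: go to p, push A# → (p, 111111, A#)
  read 1, top A: go to q, push ε → (q, 11111, #)
  read 1, top #: go to p, push A# → (p, 1111, A#)
  read 1, top A: go to q, push ε → (q, 111, #)
  read 1, top #: go to p, push A# → (p, 11, A#)
  read 1, top A: go to q, push ε → (q, 1, #)
  read 1, top #: go to p, push A# → (p, ε, A#)
All input consumed; state p ∉ F and no further ε-move applies.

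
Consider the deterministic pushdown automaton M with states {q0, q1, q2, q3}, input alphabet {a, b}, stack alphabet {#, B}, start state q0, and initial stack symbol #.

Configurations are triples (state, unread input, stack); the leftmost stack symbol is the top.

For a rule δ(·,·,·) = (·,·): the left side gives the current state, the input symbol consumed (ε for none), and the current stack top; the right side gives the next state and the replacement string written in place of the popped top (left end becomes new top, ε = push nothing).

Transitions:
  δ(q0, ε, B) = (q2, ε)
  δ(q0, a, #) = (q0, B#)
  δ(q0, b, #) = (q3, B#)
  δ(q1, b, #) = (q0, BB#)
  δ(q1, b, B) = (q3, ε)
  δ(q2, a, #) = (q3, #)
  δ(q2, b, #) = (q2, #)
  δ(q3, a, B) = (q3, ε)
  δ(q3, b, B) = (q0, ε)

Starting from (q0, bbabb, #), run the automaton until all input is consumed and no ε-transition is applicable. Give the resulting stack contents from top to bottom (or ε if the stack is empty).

#

(q0, bbabb, #)
  read b, top #: go to q3, push B# → (q3, babb, B#)
  read b, top B: go to q0, push ε → (q0, abb, #)
  read a, top #: go to q0, push B# → (q0, bb, B#)
  ε-move, top B: go to q2, push ε → (q2, bb, #)
  read b, top #: go to q2, push # → (q2, b, #)
  read b, top #: go to q2, push # → (q2, ε, #)
All input consumed in state q2 with stack #.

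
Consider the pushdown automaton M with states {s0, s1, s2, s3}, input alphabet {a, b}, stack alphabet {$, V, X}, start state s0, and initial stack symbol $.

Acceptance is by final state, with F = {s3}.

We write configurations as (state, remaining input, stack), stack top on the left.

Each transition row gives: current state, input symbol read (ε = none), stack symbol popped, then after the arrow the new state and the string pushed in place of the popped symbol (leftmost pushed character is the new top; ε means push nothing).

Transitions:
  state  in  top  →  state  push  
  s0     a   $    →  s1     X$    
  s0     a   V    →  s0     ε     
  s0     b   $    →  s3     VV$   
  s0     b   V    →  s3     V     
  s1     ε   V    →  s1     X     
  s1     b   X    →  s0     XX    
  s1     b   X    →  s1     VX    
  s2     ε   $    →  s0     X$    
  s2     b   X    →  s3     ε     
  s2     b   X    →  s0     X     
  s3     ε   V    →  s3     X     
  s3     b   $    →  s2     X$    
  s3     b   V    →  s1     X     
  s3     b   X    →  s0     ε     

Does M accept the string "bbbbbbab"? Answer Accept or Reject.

Accept

One accepting computation: (s0, bbbbbbab, $) ⊢ (s3, bbbbbab, VV$) ⊢ (s3, bbbbbab, XV$) ⊢ (s0, bbbbab, V$) ⊢ (s3, bbbab, V$) ⊢ (s3, bbbab, X$) ⊢ (s0, bbab, $) ⊢ (s3, bab, VV$) ⊢ (s3, bab, XV$) ⊢ (s0, ab, V$) ⊢ (s0, b, $) ⊢ (s3, ε, VV$)
All input consumed and state s3 ∈ F.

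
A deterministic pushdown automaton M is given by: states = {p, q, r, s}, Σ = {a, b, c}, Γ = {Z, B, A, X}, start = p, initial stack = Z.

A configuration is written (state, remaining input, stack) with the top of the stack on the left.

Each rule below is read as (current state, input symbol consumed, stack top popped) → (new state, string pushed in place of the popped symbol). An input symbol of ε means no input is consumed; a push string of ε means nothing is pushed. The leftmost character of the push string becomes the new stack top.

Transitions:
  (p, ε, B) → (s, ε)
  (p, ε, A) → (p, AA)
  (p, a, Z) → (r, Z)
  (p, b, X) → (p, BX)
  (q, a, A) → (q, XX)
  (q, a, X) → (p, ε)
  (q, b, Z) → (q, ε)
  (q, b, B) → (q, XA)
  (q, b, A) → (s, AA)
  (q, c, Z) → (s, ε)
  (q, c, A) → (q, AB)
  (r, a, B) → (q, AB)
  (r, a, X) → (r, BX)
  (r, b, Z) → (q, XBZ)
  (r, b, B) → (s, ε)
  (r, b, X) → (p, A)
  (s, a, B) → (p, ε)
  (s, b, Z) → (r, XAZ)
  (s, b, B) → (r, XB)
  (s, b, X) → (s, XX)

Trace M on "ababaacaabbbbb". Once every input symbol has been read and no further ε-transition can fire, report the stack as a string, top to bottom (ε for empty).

XXXXXBBXAZ

(p, ababaacaabbbbb, Z)
  read a, top Z: go to r, push Z → (r, babaacaabbbbb, Z)
  read b, top Z: go to q, push XBZ → (q, abaacaabbbbb, XBZ)
  read a, top X: go to p, push ε → (p, baacaabbbbb, BZ)
  ε-move, top B: go to s, push ε → (s, baacaabbbbb, Z)
  read b, top Z: go to r, push XAZ → (r, aacaabbbbb, XAZ)
  read a, top X: go to r, push BX → (r, acaabbbbb, BXAZ)
  read a, top B: go to q, push AB → (q, caabbbbb, ABXAZ)
  read c, top A: go to q, push AB → (q, aabbbbb, ABBXAZ)
  read a, top A: go to q, push XX → (q, abbbbb, XXBBXAZ)
  read a, top X: go to p, push ε → (p, bbbbb, XBBXAZ)
  read b, top X: go to p, push BX → (p, bbbb, BXBBXAZ)
  ε-move, top B: go to s, push ε → (s, bbbb, XBBXAZ)
  read b, top X: go to s, push XX → (s, bbb, XXBBXAZ)
  read b, top X: go to s, push XX → (s, bb, XXXBBXAZ)
  read b, top X: go to s, push XX → (s, b, XXXXBBXAZ)
  read b, top X: go to s, push XX → (s, ε, XXXXXBBXAZ)
All input consumed in state s with stack XXXXXBBXAZ.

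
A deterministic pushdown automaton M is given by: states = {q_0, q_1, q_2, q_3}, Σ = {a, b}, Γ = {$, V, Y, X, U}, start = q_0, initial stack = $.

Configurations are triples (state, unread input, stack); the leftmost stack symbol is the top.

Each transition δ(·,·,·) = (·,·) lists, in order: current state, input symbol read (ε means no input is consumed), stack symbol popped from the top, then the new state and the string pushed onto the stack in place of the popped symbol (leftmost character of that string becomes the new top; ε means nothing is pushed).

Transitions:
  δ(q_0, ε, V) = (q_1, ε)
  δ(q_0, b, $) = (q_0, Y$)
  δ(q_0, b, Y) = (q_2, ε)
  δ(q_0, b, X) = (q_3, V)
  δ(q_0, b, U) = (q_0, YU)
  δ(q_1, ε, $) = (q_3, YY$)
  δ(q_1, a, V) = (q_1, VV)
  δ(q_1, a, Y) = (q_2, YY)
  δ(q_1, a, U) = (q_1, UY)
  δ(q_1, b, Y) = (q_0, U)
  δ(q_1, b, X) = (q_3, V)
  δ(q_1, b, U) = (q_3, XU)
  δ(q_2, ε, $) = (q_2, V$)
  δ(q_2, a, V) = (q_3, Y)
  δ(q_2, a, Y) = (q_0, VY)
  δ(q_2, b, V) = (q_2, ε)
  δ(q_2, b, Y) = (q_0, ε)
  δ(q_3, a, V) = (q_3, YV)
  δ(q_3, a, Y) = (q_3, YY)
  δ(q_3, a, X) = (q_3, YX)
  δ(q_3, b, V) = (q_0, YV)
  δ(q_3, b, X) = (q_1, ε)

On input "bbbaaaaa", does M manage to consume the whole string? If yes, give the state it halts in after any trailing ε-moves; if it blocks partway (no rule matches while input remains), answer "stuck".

(q_0, bbbaaaaa, $)
  read b, top $: go to q_0, push Y$ → (q_0, bbaaaaa, Y$)
  read b, top Y: go to q_2, push ε → (q_2, baaaaa, $)
  ε-move, top $: go to q_2, push V$ → (q_2, baaaaa, V$)
  read b, top V: go to q_2, push ε → (q_2, aaaaa, $)
  ε-move, top $: go to q_2, push V$ → (q_2, aaaaa, V$)
  read a, top V: go to q_3, push Y → (q_3, aaaa, Y$)
  read a, top Y: go to q_3, push YY → (q_3, aaa, YY$)
  read a, top Y: go to q_3, push YY → (q_3, aa, YYY$)
  read a, top Y: go to q_3, push YY → (q_3, a, YYYY$)
  read a, top Y: go to q_3, push YY → (q_3, ε, YYYYY$)
All input consumed; M is in state q_3.

q_3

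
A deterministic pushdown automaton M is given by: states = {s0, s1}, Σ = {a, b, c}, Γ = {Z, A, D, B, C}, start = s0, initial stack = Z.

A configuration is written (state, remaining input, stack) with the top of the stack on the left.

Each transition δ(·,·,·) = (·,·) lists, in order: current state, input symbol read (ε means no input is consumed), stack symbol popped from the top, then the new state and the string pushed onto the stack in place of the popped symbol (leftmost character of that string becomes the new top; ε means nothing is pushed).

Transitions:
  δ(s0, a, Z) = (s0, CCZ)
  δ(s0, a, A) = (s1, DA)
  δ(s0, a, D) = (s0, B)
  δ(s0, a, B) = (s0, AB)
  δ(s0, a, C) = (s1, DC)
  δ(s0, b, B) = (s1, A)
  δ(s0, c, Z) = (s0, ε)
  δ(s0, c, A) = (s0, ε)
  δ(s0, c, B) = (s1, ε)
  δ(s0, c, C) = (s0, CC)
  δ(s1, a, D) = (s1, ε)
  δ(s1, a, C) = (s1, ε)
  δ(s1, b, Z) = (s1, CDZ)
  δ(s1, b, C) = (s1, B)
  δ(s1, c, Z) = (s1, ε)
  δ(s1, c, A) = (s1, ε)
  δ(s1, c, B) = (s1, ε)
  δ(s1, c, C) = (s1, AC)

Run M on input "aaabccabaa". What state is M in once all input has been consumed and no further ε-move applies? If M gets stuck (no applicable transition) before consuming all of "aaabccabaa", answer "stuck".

stuck

(s0, aaabccabaa, Z)
  read a, top Z: go to s0, push CCZ → (s0, aabccabaa, CCZ)
  read a, top C: go to s1, push DC → (s1, abccabaa, DCCZ)
  read a, top D: go to s1, push ε → (s1, bccabaa, CCZ)
  read b, top C: go to s1, push B → (s1, ccabaa, BCZ)
  read c, top B: go to s1, push ε → (s1, cabaa, CZ)
  read c, top C: go to s1, push AC → (s1, abaa, ACZ)
No transition for (s1, a, top A); M blocks with input abaa remaining.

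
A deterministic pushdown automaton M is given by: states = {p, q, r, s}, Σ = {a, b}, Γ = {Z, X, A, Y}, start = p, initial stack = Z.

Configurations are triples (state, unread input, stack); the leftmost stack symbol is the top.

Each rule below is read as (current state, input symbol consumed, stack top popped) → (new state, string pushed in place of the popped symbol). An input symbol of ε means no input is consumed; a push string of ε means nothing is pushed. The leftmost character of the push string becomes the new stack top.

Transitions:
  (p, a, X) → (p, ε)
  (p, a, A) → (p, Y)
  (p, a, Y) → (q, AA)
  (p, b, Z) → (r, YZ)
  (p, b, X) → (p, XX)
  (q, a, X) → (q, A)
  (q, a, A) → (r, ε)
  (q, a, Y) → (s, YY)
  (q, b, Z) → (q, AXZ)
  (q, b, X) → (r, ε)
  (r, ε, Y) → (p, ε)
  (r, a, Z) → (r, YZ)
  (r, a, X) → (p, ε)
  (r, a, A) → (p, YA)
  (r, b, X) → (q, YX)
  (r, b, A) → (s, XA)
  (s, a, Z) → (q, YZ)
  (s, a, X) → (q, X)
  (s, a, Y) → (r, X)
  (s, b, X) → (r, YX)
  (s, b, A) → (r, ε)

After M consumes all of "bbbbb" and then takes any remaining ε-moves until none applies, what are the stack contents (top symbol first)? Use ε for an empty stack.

(p, bbbbb, Z) ⊢ (r, bbbb, YZ) ⊢ (p, bbbb, Z) ⊢ (r, bbb, YZ) ⊢ (p, bbb, Z) ⊢ (r, bb, YZ) ⊢ (p, bb, Z) ⊢ (r, b, YZ) ⊢ (p, b, Z) ⊢ (r, ε, YZ) ⊢ (p, ε, Z)
All input consumed in state p with stack Z.

Z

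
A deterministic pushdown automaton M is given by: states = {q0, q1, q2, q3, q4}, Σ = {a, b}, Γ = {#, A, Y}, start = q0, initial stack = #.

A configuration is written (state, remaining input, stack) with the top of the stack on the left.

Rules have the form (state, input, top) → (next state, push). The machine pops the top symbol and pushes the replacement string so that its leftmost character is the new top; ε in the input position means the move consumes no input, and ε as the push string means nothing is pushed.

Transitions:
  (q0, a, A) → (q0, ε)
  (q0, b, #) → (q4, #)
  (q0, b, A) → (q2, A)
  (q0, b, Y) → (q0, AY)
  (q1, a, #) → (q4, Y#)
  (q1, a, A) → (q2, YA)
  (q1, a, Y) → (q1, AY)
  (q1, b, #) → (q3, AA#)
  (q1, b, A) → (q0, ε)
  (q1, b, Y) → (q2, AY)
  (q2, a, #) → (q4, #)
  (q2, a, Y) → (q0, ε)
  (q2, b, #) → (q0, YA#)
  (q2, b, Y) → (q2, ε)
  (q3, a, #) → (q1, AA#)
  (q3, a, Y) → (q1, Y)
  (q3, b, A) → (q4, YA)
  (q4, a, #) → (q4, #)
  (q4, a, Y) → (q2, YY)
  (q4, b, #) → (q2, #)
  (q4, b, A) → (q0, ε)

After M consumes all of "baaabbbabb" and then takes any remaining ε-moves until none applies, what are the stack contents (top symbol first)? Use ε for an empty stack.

AYA#

(q0, baaabbbabb, #)
  read b, top #: go to q4, push # → (q4, aaabbbabb, #)
  read a, top #: go to q4, push # → (q4, aabbbabb, #)
  read a, top #: go to q4, push # → (q4, abbbabb, #)
  read a, top #: go to q4, push # → (q4, bbbabb, #)
  read b, top #: go to q2, push # → (q2, bbabb, #)
  read b, top #: go to q0, push YA# → (q0, babb, YA#)
  read b, top Y: go to q0, push AY → (q0, abb, AYA#)
  read a, top A: go to q0, push ε → (q0, bb, YA#)
  read b, top Y: go to q0, push AY → (q0, b, AYA#)
  read b, top A: go to q2, push A → (q2, ε, AYA#)
All input consumed in state q2 with stack AYA#.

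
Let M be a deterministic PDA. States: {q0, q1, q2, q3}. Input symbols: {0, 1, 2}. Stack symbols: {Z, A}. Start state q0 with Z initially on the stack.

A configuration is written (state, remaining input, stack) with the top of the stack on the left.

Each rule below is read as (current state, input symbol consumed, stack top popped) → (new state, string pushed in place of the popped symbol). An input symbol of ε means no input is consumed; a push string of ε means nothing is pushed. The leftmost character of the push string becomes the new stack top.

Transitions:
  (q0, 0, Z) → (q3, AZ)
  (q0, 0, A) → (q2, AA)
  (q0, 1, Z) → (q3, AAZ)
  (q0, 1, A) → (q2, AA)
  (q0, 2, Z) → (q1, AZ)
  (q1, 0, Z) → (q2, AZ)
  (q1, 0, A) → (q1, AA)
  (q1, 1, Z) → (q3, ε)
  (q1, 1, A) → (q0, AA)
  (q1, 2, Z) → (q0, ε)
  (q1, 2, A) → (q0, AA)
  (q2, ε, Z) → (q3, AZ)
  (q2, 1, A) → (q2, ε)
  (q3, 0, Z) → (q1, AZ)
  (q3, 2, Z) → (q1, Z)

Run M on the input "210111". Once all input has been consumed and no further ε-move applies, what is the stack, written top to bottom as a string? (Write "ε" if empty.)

(q0, 210111, Z)
  read 2, top Z: go to q1, push AZ → (q1, 10111, AZ)
  read 1, top A: go to q0, push AA → (q0, 0111, AAZ)
  read 0, top A: go to q2, push AA → (q2, 111, AAAZ)
  read 1, top A: go to q2, push ε → (q2, 11, AAZ)
  read 1, top A: go to q2, push ε → (q2, 1, AZ)
  read 1, top A: go to q2, push ε → (q2, ε, Z)
  ε-move, top Z: go to q3, push AZ → (q3, ε, AZ)
All input consumed in state q3 with stack AZ.

AZ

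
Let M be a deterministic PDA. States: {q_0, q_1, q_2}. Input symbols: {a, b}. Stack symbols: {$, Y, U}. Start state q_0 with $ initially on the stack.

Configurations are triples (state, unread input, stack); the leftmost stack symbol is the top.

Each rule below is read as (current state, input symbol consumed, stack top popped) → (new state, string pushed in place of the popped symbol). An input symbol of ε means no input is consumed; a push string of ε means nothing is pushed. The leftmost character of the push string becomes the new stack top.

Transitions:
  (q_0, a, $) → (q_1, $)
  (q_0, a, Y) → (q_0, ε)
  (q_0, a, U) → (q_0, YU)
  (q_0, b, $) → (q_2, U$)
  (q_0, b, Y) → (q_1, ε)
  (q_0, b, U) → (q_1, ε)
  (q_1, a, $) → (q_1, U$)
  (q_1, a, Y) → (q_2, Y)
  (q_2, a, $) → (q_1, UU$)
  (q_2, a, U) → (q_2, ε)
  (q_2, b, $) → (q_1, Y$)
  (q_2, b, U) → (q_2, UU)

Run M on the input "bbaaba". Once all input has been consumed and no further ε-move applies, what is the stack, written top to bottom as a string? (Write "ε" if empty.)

Y$

(q_0, bbaaba, $)
  read b, top $: go to q_2, push U$ → (q_2, baaba, U$)
  read b, top U: go to q_2, push UU → (q_2, aaba, UU$)
  read a, top U: go to q_2, push ε → (q_2, aba, U$)
  read a, top U: go to q_2, push ε → (q_2, ba, $)
  read b, top $: go to q_1, push Y$ → (q_1, a, Y$)
  read a, top Y: go to q_2, push Y → (q_2, ε, Y$)
All input consumed in state q_2 with stack Y$.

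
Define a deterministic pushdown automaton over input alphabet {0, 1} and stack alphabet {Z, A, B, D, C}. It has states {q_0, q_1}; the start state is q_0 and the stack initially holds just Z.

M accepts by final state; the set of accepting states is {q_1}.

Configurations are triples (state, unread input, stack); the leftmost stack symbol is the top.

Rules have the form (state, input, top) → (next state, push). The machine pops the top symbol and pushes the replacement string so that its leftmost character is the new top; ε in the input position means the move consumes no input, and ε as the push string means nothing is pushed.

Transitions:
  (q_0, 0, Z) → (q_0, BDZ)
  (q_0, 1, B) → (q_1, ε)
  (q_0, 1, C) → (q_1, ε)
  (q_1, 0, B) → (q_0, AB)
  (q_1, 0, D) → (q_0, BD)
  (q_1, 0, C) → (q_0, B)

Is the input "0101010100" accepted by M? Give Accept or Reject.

Reject

(q_0, 0101010100, Z)
  read 0, top Z: go to q_0, push BDZ → (q_0, 101010100, BDZ)
  read 1, top B: go to q_1, push ε → (q_1, 01010100, DZ)
  read 0, top D: go to q_0, push BD → (q_0, 1010100, BDZ)
  read 1, top B: go to q_1, push ε → (q_1, 010100, DZ)
  read 0, top D: go to q_0, push BD → (q_0, 10100, BDZ)
  read 1, top B: go to q_1, push ε → (q_1, 0100, DZ)
  read 0, top D: go to q_0, push BD → (q_0, 100, BDZ)
  read 1, top B: go to q_1, push ε → (q_1, 00, DZ)
  read 0, top D: go to q_0, push BD → (q_0, 0, BDZ)
No transition applies at (q_0, 0, BDZ); input not fully consumed.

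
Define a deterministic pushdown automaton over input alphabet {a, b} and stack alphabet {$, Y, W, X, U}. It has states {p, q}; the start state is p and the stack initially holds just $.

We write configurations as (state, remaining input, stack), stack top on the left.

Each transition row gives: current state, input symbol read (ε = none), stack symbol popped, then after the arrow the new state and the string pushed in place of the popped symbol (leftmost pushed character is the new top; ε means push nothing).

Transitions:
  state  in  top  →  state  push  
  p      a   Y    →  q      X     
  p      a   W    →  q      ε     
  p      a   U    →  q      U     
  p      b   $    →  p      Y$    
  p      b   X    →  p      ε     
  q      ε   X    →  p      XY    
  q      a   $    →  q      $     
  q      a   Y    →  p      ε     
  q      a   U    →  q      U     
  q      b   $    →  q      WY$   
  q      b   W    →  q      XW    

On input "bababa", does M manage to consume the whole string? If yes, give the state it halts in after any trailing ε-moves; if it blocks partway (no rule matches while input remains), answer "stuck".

(p, bababa, $)
  read b, top $: go to p, push Y$ → (p, ababa, Y$)
  read a, top Y: go to q, push X → (q, baba, X$)
  ε-move, top X: go to p, push XY → (p, baba, XY$)
  read b, top X: go to p, push ε → (p, aba, Y$)
  read a, top Y: go to q, push X → (q, ba, X$)
  ε-move, top X: go to p, push XY → (p, ba, XY$)
  read b, top X: go to p, push ε → (p, a, Y$)
  read a, top Y: go to q, push X → (q, ε, X$)
  ε-move, top X: go to p, push XY → (p, ε, XY$)
All input consumed; M is in state p.

p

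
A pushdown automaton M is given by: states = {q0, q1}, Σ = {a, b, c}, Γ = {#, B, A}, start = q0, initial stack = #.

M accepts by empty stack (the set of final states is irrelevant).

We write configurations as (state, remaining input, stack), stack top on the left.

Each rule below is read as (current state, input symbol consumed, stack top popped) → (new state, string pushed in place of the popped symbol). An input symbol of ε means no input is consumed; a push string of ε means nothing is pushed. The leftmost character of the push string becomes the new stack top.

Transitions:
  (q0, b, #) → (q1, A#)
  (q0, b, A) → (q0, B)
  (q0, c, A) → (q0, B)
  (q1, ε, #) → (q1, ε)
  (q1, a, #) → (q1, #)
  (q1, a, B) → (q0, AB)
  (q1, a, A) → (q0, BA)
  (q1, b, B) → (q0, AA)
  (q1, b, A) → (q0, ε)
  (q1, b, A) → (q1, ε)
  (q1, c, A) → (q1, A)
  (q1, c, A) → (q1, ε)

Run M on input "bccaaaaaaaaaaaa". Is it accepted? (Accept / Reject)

Accept

One accepting computation: (q0, bccaaaaaaaaaaaa, #) ⊢ (q1, ccaaaaaaaaaaaa, A#) ⊢ (q1, caaaaaaaaaaaa, A#) ⊢ (q1, aaaaaaaaaaaa, #) ⊢ (q1, aaaaaaaaaaa, #) ⊢ (q1, aaaaaaaaaa, #) ⊢ (q1, aaaaaaaaa, #) ⊢ (q1, aaaaaaaa, #) ⊢ (q1, aaaaaaa, #) ⊢ (q1, aaaaaa, #) ⊢ (q1, aaaaa, #) ⊢ (q1, aaaa, #) ⊢ (q1, aaa, #) ⊢ (q1, aa, #) ⊢ (q1, a, #) ⊢ (q1, ε, #) ⊢ (q1, ε, ε)
All input consumed and the stack is empty.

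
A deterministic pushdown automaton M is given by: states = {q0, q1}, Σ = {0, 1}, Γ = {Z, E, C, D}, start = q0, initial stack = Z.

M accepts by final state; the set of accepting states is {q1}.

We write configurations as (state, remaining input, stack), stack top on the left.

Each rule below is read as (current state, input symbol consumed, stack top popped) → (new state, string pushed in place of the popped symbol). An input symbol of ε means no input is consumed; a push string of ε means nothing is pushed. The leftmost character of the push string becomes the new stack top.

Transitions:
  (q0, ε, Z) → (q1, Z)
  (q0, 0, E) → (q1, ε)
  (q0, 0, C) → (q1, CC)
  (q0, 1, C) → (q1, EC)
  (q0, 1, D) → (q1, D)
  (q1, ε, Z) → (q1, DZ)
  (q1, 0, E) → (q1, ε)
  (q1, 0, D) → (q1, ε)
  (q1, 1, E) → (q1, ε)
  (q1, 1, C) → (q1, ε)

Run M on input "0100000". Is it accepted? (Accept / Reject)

Reject

(q0, 0100000, Z)
  ε-move, top Z: go to q1, push Z → (q1, 0100000, Z)
  ε-move, top Z: go to q1, push DZ → (q1, 0100000, DZ)
  read 0, top D: go to q1, push ε → (q1, 100000, Z)
  ε-move, top Z: go to q1, push DZ → (q1, 100000, DZ)
No transition applies at (q1, 100000, DZ); input not fully consumed.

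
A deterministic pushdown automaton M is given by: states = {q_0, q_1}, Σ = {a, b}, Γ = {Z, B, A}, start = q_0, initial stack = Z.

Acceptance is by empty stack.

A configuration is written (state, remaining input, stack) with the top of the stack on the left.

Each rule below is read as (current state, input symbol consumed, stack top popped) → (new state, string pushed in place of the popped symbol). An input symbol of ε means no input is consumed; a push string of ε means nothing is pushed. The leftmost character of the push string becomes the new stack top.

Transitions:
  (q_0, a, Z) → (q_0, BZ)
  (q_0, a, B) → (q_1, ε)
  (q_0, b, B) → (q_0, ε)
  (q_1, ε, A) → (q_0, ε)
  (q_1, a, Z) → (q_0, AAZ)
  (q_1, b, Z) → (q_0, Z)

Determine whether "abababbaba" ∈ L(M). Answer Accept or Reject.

(q_0, abababbaba, Z)
  read a, top Z: go to q_0, push BZ → (q_0, bababbaba, BZ)
  read b, top B: go to q_0, push ε → (q_0, ababbaba, Z)
  read a, top Z: go to q_0, push BZ → (q_0, babbaba, BZ)
  read b, top B: go to q_0, push ε → (q_0, abbaba, Z)
  read a, top Z: go to q_0, push BZ → (q_0, bbaba, BZ)
  read b, top B: go to q_0, push ε → (q_0, baba, Z)
No transition applies at (q_0, baba, Z); input not fully consumed.

Reject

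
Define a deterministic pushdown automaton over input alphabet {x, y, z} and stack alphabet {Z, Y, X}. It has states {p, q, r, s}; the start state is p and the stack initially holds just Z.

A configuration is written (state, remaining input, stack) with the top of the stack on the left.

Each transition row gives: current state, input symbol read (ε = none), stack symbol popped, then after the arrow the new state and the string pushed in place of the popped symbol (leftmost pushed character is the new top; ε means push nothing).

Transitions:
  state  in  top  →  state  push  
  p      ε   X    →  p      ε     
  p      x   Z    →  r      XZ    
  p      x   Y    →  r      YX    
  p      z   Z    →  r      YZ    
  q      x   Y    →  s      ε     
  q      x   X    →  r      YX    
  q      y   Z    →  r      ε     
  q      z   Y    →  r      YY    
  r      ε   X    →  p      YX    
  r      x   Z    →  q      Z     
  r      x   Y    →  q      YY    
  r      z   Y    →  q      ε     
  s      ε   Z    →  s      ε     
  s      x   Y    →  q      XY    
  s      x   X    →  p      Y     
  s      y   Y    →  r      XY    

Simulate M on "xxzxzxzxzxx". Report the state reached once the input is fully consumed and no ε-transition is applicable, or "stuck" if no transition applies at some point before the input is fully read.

(p, xxzxzxzxzxx, Z)
  read x, top Z: go to r, push XZ → (r, xzxzxzxzxx, XZ)
  ε-move, top X: go to p, push YX → (p, xzxzxzxzxx, YXZ)
  read x, top Y: go to r, push YX → (r, zxzxzxzxx, YXXZ)
  read z, top Y: go to q, push ε → (q, xzxzxzxx, XXZ)
  read x, top X: go to r, push YX → (r, zxzxzxx, YXXZ)
  read z, top Y: go to q, push ε → (q, xzxzxx, XXZ)
  read x, top X: go to r, push YX → (r, zxzxx, YXXZ)
  read z, top Y: go to q, push ε → (q, xzxx, XXZ)
  read x, top X: go to r, push YX → (r, zxx, YXXZ)
  read z, top Y: go to q, push ε → (q, xx, XXZ)
  read x, top X: go to r, push YX → (r, x, YXXZ)
  read x, top Y: go to q, push YY → (q, ε, YYXXZ)
All input consumed; M is in state q.

q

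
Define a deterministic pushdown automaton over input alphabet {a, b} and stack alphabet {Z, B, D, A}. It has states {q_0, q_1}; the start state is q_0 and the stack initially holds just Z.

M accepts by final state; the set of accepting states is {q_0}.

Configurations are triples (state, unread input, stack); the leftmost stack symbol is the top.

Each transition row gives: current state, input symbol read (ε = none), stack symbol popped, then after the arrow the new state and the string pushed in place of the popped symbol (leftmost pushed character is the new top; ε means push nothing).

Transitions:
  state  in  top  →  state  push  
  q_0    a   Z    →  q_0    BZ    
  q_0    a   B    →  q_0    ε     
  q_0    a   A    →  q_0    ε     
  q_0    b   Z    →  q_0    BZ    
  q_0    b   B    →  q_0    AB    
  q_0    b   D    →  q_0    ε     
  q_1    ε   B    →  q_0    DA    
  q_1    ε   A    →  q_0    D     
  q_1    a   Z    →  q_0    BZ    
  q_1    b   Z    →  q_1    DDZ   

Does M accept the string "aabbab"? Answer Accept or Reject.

(q_0, aabbab, Z)
  read a, top Z: go to q_0, push BZ → (q_0, abbab, BZ)
  read a, top B: go to q_0, push ε → (q_0, bbab, Z)
  read b, top Z: go to q_0, push BZ → (q_0, bab, BZ)
  read b, top B: go to q_0, push AB → (q_0, ab, ABZ)
  read a, top A: go to q_0, push ε → (q_0, b, BZ)
  read b, top B: go to q_0, push AB → (q_0, ε, ABZ)
All input consumed; state q_0 ∈ F.

Accept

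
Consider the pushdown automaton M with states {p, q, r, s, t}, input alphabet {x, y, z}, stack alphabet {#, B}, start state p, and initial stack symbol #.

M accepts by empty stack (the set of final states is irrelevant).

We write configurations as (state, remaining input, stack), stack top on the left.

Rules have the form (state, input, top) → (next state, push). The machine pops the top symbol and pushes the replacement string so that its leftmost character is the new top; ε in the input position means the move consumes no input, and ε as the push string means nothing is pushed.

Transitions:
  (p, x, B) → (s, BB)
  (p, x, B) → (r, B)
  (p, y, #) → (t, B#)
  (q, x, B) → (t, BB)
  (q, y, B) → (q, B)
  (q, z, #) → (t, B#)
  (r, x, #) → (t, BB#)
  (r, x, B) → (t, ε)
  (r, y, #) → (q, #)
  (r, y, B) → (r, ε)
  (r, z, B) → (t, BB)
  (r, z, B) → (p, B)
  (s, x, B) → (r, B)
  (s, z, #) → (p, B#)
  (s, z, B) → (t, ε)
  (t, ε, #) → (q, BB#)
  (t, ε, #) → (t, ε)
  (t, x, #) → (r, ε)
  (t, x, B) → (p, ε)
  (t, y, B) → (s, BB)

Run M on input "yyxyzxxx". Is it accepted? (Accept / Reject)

Accept

One accepting computation: (p, yyxyzxxx, #) ⊢ (t, yxyzxxx, B#) ⊢ (s, xyzxxx, BB#) ⊢ (r, yzxxx, BB#) ⊢ (r, zxxx, B#) ⊢ (p, xxx, B#) ⊢ (r, xx, B#) ⊢ (t, x, #) ⊢ (r, ε, ε)
All input consumed and the stack is empty.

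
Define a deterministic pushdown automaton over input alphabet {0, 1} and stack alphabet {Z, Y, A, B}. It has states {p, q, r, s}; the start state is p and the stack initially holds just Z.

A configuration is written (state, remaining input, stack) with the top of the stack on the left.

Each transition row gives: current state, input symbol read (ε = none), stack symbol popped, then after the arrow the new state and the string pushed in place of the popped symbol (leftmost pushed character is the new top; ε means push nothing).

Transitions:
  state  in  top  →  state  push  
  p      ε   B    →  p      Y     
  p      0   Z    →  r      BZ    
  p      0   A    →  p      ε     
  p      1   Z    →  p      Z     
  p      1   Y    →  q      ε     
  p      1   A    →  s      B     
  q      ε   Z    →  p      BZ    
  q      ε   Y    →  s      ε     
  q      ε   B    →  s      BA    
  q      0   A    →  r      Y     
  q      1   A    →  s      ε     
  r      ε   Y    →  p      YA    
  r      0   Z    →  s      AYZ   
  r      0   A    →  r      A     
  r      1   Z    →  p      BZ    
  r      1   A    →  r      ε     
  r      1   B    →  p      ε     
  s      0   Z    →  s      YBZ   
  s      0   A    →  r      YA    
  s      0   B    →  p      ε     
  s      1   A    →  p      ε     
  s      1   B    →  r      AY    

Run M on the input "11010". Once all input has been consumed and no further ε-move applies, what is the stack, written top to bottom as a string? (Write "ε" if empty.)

BZ

(p, 11010, Z)
  read 1, top Z: go to p, push Z → (p, 1010, Z)
  read 1, top Z: go to p, push Z → (p, 010, Z)
  read 0, top Z: go to r, push BZ → (r, 10, BZ)
  read 1, top B: go to p, push ε → (p, 0, Z)
  read 0, top Z: go to r, push BZ → (r, ε, BZ)
All input consumed in state r with stack BZ.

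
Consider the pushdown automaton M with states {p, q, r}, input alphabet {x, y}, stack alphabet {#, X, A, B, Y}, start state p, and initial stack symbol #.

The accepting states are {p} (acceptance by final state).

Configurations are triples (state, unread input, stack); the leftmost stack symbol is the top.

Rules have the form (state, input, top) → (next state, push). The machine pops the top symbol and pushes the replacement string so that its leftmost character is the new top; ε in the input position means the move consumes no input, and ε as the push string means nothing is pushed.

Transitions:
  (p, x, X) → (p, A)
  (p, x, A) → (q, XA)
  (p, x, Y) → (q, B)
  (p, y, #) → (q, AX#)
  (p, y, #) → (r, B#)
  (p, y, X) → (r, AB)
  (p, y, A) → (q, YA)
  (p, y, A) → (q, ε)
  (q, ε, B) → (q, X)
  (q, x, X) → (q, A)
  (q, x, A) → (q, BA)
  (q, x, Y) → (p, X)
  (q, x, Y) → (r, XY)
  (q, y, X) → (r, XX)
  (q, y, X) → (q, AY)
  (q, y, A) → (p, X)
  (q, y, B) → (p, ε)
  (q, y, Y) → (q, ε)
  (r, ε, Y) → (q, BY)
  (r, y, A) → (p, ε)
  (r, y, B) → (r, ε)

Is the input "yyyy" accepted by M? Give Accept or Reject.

Accept

One accepting computation: (p, yyyy, #) ⊢ (q, yyy, AX#) ⊢ (p, yy, XX#) ⊢ (r, y, ABX#) ⊢ (p, ε, BX#)
All input consumed and state p ∈ F.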